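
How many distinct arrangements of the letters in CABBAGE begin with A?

With the first slot taken by A, it remains to arrange the other 6 letters (CBBAGE).
Those 6 letters have B appearing twice, giving (6)!/(2!) = 360.

360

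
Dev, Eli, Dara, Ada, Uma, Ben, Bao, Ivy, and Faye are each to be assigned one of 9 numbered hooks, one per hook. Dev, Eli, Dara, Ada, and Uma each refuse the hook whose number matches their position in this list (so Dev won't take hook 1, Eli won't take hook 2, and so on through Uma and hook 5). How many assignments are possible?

205056

Let Aᵢ (for 1 ≤ i ≤ 5) be the placements that put person i in their forbidden hook. Any j of these fix j positions, leaving (9−j)! ways to fill the rest, and there are C(5,j) ways to pick which j.
By inclusion–exclusion, the number of valid placements is Σ_{j=0}^{5} (−1)^j C(5,j)·(9−j)!.
Computing: 362880 − 201600 + 50400 − 7200 + 600 − 24 = 205056.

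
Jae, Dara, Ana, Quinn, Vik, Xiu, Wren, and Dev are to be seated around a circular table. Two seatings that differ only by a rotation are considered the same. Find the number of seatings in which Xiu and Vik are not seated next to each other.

All circular seatings of 8 people number (7)! = 5040.
Seatings with Xiu beside Vik: treat them as a block with 2 internal orders, giving 2 × (6)! = 1440.
Subtracting, 5040 − 1440 = 3600.

3600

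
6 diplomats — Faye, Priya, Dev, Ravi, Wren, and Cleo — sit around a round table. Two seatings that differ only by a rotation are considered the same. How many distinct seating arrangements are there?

120

Fix one person's seat to break rotational symmetry; the remaining 5 people can be arranged in (5)! = 120 ways.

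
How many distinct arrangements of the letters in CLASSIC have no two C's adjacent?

Total arrangements of CLASSIC: 7!/(2!·2!) = 1260.
If the two C's are adjacent, glue them into one block, leaving 6 items to arrange: (6)!/(2!) = 360 ways.
Hence 1260 − 360 = 900.

900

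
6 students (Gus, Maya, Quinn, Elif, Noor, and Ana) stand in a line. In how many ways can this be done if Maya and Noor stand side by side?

Place the 4 others and the Maya-Noor pair as 5 objects in a line; the pair has 2 internal arrangements.
That gives 2 × 5! = 2 × 120 = 240.

240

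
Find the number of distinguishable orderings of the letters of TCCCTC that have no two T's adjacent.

There are 6!/(4!·2!) = 15 arrangements of TCCCTC in total.
If the two T's are adjacent, glue them into one block, leaving 5 items to arrange: (5)!/(4!) = 5 ways.
Hence 15 − 5 = 10.

10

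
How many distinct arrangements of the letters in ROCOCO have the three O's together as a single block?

Treat the 3 copies of O as a single block. The multiset to arrange is then {OOO, C, C, R}, 4 items in all.
That gives (4)!/(2!) = 12 arrangements.

12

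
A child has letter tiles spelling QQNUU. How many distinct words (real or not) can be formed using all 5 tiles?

QQNUU has 5 letters with Q appearing twice and U appearing twice.
So there are 5! / (2!·2!) = 30 distinguishable arrangements.

30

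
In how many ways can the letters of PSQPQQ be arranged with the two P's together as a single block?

20

Treat the 2 copies of P as a single block. The multiset to arrange is then {PP, Q, Q, Q, S}, 5 items in all.
That gives (5)!/(3!) = 20 arrangements.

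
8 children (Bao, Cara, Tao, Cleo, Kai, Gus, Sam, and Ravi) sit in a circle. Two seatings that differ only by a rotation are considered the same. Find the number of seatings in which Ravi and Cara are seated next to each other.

1440

Glue Ravi and Cara into a block (2 internal orders). Seating 7 units around a circle gives (6)! arrangements.
So 2 × (6)! = 2 × 720 = 1440.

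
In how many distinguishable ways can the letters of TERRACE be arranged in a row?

The 7 letters of TERRACE have repeats: E appearing twice and R appearing twice.
So there are 7! / (2!·2!) = 1260 distinguishable arrangements.

1260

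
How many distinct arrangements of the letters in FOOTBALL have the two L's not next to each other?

7560

Total arrangements of FOOTBALL: 8!/(2!·2!) = 10080.
If the two L's are adjacent, glue them into one block, leaving 7 items to arrange: (7)!/(2!) = 2520 ways.
Hence 10080 − 2520 = 7560.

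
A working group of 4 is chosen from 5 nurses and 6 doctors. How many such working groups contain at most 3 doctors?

315

Split by how many doctors are chosen (0 through 3).
Sum: C(6,0)·C(5,4) + C(6,1)·C(5,3) + C(6,2)·C(5,2) + C(6,3)·C(5,1) = 5 + 60 + 150 + 100 = 315.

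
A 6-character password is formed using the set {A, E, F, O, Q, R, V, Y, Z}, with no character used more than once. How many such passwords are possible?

Choose and order 6 of the 9 symbols: the first character has 9 options, the next 8, and so on down to 4.
9 × 8 × 7 × 6 × 5 × 4 = 60480.

60480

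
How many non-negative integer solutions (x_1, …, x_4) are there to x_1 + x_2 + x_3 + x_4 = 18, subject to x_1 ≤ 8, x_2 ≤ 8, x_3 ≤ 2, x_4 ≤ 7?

Without the upper bounds there are C(21,3) = 1330 ways to split 18 among 4 variables.
Subtract solutions that violate a single cap (substitute x_i' = x_i − (cap_i+1)): x_1 ≥ 9 gives C(12,3) = 220; x_2 ≥ 9 gives C(12,3) = 220; x_3 ≥ 3 gives C(18,3) = 816; x_4 ≥ 8 gives C(13,3) = 286. Together 1542.
Add back pairs where two caps are both exceeded: 1 + 84 + 4 + 84 + 4 + 120 = 297.
By inclusion–exclusion the count is 1330 − 1542 + 297 = 85.

85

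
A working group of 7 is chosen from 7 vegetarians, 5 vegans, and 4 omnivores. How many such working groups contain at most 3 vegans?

10560

Split by how many vegans are chosen (0 through 3).
Sum: C(5,0)·C(11,7) + C(5,1)·C(11,6) + C(5,2)·C(11,5) + C(5,3)·C(11,4) = 330 + 2310 + 4620 + 3300 = 10560.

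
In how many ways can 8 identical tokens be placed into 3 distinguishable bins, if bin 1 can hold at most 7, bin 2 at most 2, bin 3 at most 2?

Ignoring the caps, the number of non-negative solutions to x_1+…+x_3 = 8 is C(10,2) = 45.
Subtract solutions that violate a single cap (substitute x_i' = x_i − (cap_i+1)): x_1 ≥ 8 gives C(2,2) = 1; x_2 ≥ 3 gives C(7,2) = 21; x_3 ≥ 3 gives C(7,2) = 21. Together 43.
Add back pairs where two caps are both exceeded: 0 + 0 + 6 = 6.
By inclusion–exclusion the count is 45 − 43 + 6 = 8.

8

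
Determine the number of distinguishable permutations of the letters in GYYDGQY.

420

Letter multiplicities in GYYDGQY: D×1, G×2, Q×1, Y×3.
Dividing 7! = 5040 by 3!·2! = 12 for the repeated letters gives 420.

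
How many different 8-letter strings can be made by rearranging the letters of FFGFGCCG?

The 8 letters of FFGFGCCG have repeats: C appearing twice, F appearing 3 times, and G appearing 3 times.
The number of distinct arrangements is 8!/(3!·3!·2!) = 40320/72 = 560.

560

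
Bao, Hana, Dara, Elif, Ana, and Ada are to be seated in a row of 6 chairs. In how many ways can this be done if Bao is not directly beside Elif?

480

Of the 6! = 720 arrangements, those with Bao and Elif adjacent number 2 × 5! = 240 (treat the pair as a block with 2 internal orders).
Complementary counting: 720 − 240 = 480.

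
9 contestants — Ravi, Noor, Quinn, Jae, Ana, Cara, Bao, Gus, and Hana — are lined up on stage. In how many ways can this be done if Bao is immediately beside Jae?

80640

Glue Bao and Jae into one block (2 internal orders), leaving 8 units to arrange in a row.
That gives 2 × 8! = 2 × 40320 = 80640.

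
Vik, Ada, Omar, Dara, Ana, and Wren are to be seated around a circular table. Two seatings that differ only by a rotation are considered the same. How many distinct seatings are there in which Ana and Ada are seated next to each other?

Treat {Ana, Ada} as one unit (2 internal orders) and seat the resulting 5 units around the table: (4)! circular arrangements.
So 2 × (4)! = 2 × 24 = 48.

48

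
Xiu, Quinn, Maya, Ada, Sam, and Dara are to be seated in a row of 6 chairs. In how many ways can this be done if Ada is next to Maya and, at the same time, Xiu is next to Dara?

Treat {Ada,Maya} as one block (2 orders) and {Xiu,Dara} as another (2 orders).
That leaves 4 units to arrange: 2 × 2 × 4! = 4 × 24 = 96.

96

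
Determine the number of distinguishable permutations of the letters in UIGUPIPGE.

22680

UIGUPIPGE has 9 letters with G appearing twice, I appearing twice, P appearing twice, and U appearing twice.
So there are 9! / (2!·2!·2!·2!) = 22680 distinguishable arrangements.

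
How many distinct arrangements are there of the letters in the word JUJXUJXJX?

1260

The 9 letters of JUJXUJXJX have repeats: J appearing 4 times, U appearing twice, and X appearing 3 times.
The number of distinct arrangements is 9!/(4!·3!·2!) = 362880/288 = 1260.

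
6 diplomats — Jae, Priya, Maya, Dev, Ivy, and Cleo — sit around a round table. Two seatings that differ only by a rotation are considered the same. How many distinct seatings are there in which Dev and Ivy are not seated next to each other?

72

Without the restriction there are (5)! = 120 seatings.
Those with Dev next to Ivy: fuse the pair into one unit and seat 5 units around a circle — 2·(4)! = 48.
Subtracting, 120 − 48 = 72.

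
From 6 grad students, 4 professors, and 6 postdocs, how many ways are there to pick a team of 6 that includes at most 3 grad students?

7272

Split by how many grad students are chosen (0 through 3).
Sum: C(6,0)·C(10,6) + C(6,1)·C(10,5) + C(6,2)·C(10,4) + C(6,3)·C(10,3) = 210 + 1512 + 3150 + 2400 = 7272.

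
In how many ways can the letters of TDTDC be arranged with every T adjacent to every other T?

12

Treat the 2 copies of T as a single block. The multiset to arrange is then {TT, C, D, D}, 4 items in all.
That gives (4)!/(2!) = 12 arrangements.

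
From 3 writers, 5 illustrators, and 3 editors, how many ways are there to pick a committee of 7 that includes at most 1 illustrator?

5

Split by how many illustrators are chosen (0 through 1).
Sum: C(5,0)·C(6,7) + C(5,1)·C(6,6) = 0 + 5 = 5.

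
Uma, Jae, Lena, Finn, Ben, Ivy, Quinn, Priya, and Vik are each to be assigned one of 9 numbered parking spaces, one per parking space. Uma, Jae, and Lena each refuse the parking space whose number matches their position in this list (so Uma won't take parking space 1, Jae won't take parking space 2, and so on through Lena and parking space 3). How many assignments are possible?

Let Aᵢ (for i ∈ {1, 2, 3}) be the placements that put person i in their forbidden parking space. Any j of these fix j positions, leaving (9−j)! ways to fill the rest, and there are C(3,j) ways to pick which j.
By inclusion–exclusion, the number of valid placements is Σ_{j=0}^{3} (−1)^j C(3,j)·(9−j)!.
Computing: 362880 − 120960 + 15120 − 720 = 256320.

256320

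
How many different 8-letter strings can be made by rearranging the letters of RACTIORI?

10080

The 8 letters of RACTIORI have repeats: I appearing twice and R appearing twice.
So there are 8! / (2!·2!) = 10080 distinguishable arrangements.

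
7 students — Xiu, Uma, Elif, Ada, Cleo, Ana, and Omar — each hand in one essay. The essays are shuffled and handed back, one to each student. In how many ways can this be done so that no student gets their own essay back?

Count assignments avoiding every fixed point. For any j of the 7 students fixed to their own essay, the other 7−j can be arranged in (7−j)! ways.
By inclusion–exclusion this is Σ_{j=0}^{7} (−1)^j C(7,j)·(7−j)!.
Computing: 5040 − 5040 + 2520 − 840 + 210 − 42 + 7 − 1 = 1854.

1854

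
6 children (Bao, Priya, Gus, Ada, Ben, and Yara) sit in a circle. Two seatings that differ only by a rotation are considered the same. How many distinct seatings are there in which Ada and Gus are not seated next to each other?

72

All circular seatings of 6 people number (5)! = 120.
Seatings with Ada beside Gus: treat them as a block with 2 internal orders, giving 2 × (4)! = 48.
Subtracting, 120 − 48 = 72.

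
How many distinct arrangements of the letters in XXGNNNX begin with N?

With the first slot taken by N, it remains to arrange the other 6 letters (XXGNNX).
Those 6 letters have N appearing twice and X appearing 3 times, giving (6)!/(3!·2!) = 60.

60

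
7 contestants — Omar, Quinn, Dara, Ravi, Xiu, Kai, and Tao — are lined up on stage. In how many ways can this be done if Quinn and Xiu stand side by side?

1440

Treat {Quinn, Xiu} as a single unit. There are 6 units to order, and the pair itself can be ordered 2 ways.
So the count is 2·(6)! = 1440.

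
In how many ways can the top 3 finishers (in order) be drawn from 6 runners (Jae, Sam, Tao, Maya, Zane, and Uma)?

This is an ordered selection of 3 from 6: P(6,3).
That gives 6 × 5 × 4 = 120.

120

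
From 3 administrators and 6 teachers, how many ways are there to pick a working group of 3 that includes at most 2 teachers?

64

Split by how many teachers are chosen (0 through 2).
Sum: C(6,0)·C(3,3) + C(6,1)·C(3,2) + C(6,2)·C(3,1) = 1 + 18 + 45 = 64.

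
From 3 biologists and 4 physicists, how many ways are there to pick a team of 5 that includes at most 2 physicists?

Split by how many physicists are chosen (0 through 2).
Sum: C(4,0)·C(3,5) + C(4,1)·C(3,4) + C(4,2)·C(3,3) = 0 + 0 + 6 = 6.

6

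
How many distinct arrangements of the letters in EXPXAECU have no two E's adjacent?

7560

Total arrangements of EXPXAECU: 8!/(2!·2!) = 10080.
Arrangements with the E's together: treat EE as one letter, giving (7)!/(2!) = 2520.
Hence 10080 − 2520 = 7560.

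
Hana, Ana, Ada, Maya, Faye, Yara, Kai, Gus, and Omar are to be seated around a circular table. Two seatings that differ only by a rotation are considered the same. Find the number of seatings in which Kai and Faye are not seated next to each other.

30240

All circular seatings of 9 people number (8)! = 40320.
Those with Kai next to Faye: fuse the pair into one unit and seat 8 units around a circle — 2·(7)! = 10080.
Subtracting, 40320 − 10080 = 30240.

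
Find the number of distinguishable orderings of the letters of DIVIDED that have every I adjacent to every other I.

Treat the 2 copies of I as a single block. The multiset to arrange is then {II, D, D, D, E, V}, 6 items in all.
That gives (6)!/(3!) = 120 arrangements.

120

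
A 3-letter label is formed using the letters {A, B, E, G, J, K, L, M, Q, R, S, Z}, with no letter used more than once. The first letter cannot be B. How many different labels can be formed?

1210

The first letter has 12−1 = 11 choices (anything except B).
The remaining 2 letters are filled from the other 11 symbols without repetition: 11 × 10 = 110.
Total: 11 × 110 = 1210.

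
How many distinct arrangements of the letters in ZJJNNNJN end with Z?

35

With the last slot taken by Z, it remains to arrange the other 7 letters (JJNNNJN).
Those 7 letters have J appearing 3 times and N appearing 4 times, giving (7)!/(4!·3!) = 35.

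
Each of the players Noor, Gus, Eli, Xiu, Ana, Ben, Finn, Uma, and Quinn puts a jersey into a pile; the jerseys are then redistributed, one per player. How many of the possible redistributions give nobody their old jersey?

Let Aᵢ be the assignments in which player i gets their old jersey. We want the size of the complement of A₁∪…∪A_9.
By inclusion–exclusion this is Σ_{j=0}^{9} (−1)^j C(9,j)·(9−j)!.
Computing: 362880 − 362880 + 181440 − 60480 + 15120 − 3024 + 504 − 72 + 9 − 1 = 133496.

133496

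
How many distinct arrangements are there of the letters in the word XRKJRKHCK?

30240

Letter multiplicities in XRKJRKHCK: C×1, H×1, J×1, K×3, R×2, X×1.
So there are 9! / (3!·2!) = 30240 distinguishable arrangements.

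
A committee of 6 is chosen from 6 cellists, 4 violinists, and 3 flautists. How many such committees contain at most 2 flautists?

1596

Split by how many flautists are chosen (0 through 2).
Sum: C(3,0)·C(10,6) + C(3,1)·C(10,5) + C(3,2)·C(10,4) = 210 + 756 + 630 = 1596.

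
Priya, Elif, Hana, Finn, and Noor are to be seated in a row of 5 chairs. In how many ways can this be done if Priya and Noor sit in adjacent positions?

Treat {Priya, Noor} as a single unit. There are 4 units to order, and the pair itself can be ordered 2 ways.
That gives 2 × 4! = 2 × 24 = 48.

48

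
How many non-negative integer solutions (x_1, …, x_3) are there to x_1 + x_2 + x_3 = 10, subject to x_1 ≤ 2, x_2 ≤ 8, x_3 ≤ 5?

Without the upper bounds there are C(12,2) = 66 ways to split 10 among 3 variables.
Subtract solutions that violate a single cap (substitute x_i' = x_i − (cap_i+1)): x_1 ≥ 3 gives C(9,2) = 36; x_2 ≥ 9 gives C(3,2) = 3; x_3 ≥ 6 gives C(6,2) = 15. Together 54.
Add back pairs where two caps are both exceeded: 0 + 3 + 0 = 3.
By inclusion–exclusion the count is 66 − 54 + 3 = 15.

15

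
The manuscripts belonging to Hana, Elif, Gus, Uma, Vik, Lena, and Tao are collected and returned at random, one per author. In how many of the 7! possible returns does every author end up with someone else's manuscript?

Let Aᵢ be the assignments in which author i gets their own manuscript. We want the size of the complement of A₁∪…∪A_7.
By inclusion–exclusion this is Σ_{j=0}^{7} (−1)^j C(7,j)·(7−j)!.
Computing: 5040 − 5040 + 2520 − 840 + 210 − 42 + 7 − 1 = 1854.

1854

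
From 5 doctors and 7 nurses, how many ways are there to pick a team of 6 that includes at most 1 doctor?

Split by how many doctors are chosen (0 through 1).
Sum: C(5,0)·C(7,6) + C(5,1)·C(7,5) = 7 + 105 = 112.

112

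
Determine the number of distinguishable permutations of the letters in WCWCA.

WCWCA has 5 letters with C appearing twice and W appearing twice.
Dividing 5! = 120 by 2!·2! = 4 for the repeated letters gives 30.

30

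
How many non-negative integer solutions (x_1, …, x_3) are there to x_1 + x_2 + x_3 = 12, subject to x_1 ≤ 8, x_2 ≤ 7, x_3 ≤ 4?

30

By stars and bars, unrestricted non-negative solutions to x_1+…+x_3 = 12 number C(12+2,2) = 91.
Subtract solutions that violate a single cap (substitute x_i' = x_i − (cap_i+1)): x_1 ≥ 9 gives C(5,2) = 10; x_2 ≥ 8 gives C(6,2) = 15; x_3 ≥ 5 gives C(9,2) = 36. Together 61.
No two caps can be exceeded simultaneously, so the pair terms are all 0.
By inclusion–exclusion the count is 91 − 61 + 0 = 30.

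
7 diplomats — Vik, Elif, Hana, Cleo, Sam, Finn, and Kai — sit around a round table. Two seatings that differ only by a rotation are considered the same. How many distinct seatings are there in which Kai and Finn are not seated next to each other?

480

Without the restriction there are (6)! = 720 seatings.
Seatings with Kai beside Finn: treat them as a block with 2 internal orders, giving 2 × (5)! = 240.
Subtracting, 720 − 240 = 480.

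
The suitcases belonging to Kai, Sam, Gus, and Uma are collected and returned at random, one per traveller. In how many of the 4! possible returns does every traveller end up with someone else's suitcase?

This is the derangement count D_4: permutations of 4 items with no fixed point.
By inclusion–exclusion this is Σ_{j=0}^{4} (−1)^j C(4,j)·(4−j)!.
Computing: 24 − 24 + 12 − 4 + 1 = 9.

9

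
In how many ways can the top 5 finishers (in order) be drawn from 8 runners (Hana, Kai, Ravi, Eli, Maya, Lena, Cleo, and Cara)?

6720

This is an ordered selection of 5 from 8: P(8,5).
That gives 8 × 7 × 6 × 5 × 4 = 6720.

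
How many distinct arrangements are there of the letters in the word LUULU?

10

LUULU has 5 letters with L appearing twice and U appearing 3 times.
Dividing 5! = 120 by 3!·2! = 12 for the repeated letters gives 10.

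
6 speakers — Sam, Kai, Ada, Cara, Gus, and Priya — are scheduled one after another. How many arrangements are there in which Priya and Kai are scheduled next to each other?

Treat {Priya, Kai} as a single unit. There are 5 units to order, and the pair itself can be ordered 2 ways.
That gives 2 × 5! = 2 × 120 = 240.

240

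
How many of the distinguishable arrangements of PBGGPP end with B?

Fix B in the last position and arrange the remaining 5 letters.
Those 5 letters have G appearing twice and P appearing 3 times, giving (5)!/(3!·2!) = 10.

10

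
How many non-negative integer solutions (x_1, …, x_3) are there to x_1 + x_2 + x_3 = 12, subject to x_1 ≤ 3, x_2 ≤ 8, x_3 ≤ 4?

Without the upper bounds there are C(14,2) = 91 ways to split 12 among 3 variables.
Subtract solutions that violate a single cap (substitute x_i' = x_i − (cap_i+1)): x_1 ≥ 4 gives C(10,2) = 45; x_2 ≥ 9 gives C(5,2) = 10; x_3 ≥ 5 gives C(9,2) = 36. Together 91.
Add back pairs where two caps are both exceeded: 0 + 10 + 0 = 10.
By inclusion–exclusion the count is 91 − 91 + 10 = 10.

10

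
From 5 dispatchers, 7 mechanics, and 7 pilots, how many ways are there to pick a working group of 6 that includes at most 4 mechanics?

26873

Split by how many mechanics are chosen (0 through 4).
Sum: C(7,0)·C(12,6) + C(7,1)·C(12,5) + C(7,2)·C(12,4) + C(7,3)·C(12,3) + C(7,4)·C(12,2) = 924 + 5544 + 10395 + 7700 + 2310 = 26873.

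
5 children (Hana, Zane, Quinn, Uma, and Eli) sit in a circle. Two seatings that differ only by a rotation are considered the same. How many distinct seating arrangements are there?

24

Fix one person's seat to break rotational symmetry; the remaining 4 people can be arranged in (4)! = 24 ways.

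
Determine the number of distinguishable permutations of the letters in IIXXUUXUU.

1260

Letter multiplicities in IIXXUUXUU: I×2, U×4, X×3.
The number of distinct arrangements is 9!/(4!·3!·2!) = 362880/288 = 1260.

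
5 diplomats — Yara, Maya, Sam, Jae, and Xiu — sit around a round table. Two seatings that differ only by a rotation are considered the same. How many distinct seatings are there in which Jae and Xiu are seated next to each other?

Treat {Jae, Xiu} as one unit (2 internal orders) and seat the resulting 4 units around the table: (3)! circular arrangements.
So 2 × (3)! = 2 × 6 = 12.

12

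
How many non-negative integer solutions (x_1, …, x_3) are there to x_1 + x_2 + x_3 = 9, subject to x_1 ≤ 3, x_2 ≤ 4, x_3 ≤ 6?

Without the upper bounds there are C(11,2) = 55 ways to split 9 among 3 variables.
Subtract solutions that violate a single cap (substitute x_i' = x_i − (cap_i+1)): x_1 ≥ 4 gives C(7,2) = 21; x_2 ≥ 5 gives C(6,2) = 15; x_3 ≥ 7 gives C(4,2) = 6. Together 42.
Add back pairs where two caps are both exceeded: 1 + 0 + 0 = 1.
By inclusion–exclusion the count is 55 − 42 + 1 = 14.

14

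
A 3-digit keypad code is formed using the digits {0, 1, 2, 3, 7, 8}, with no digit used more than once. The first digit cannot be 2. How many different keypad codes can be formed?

100

The first digit has 6−1 = 5 choices (anything except 2).
The remaining 2 digits are filled from the other 5 symbols without repetition: 5 × 4 = 20.
Total: 5 × 20 = 100.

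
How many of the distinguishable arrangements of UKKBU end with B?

6

With the last slot taken by B, it remains to arrange the other 4 letters (UKKU).
Those 4 letters have K appearing twice and U appearing twice, giving (4)!/(2!·2!) = 6.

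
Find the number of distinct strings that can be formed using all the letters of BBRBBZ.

30

The 6 letters of BBRBBZ have repeats: B appearing 4 times.
So there are 6! / (4!) = 30 distinguishable arrangements.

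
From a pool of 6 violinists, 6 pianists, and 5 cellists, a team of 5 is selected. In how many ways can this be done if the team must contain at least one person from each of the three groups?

4485

Total 5-person selections from all 17: C(17,5) = 6188.
Subtract selections that omit an entire group: no violinists → C(11,5) = 462; no pianists → C(11,5) = 462; no cellists → C(12,5) = 792.
Add back selections omitting two groups (i.e. drawn from a single group): C(6,5) + C(6,5) + C(5,5) = 13.
By inclusion–exclusion: 6188 − 1716 + 13 = 4485.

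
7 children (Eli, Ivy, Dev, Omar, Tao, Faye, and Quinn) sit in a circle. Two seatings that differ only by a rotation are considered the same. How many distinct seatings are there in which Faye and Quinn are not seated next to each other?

480

All circular seatings of 7 people number (6)! = 720.
Those with Faye next to Quinn: fuse the pair into one unit and seat 6 units around a circle — 2·(5)! = 240.
Subtracting, 720 − 240 = 480.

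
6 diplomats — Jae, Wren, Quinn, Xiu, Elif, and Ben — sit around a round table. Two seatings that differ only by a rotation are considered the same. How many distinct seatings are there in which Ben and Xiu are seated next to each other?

Treat {Ben, Xiu} as one unit (2 internal orders) and seat the resulting 5 units around the table: (4)! circular arrangements.
So 2 × (4)! = 2 × 24 = 48.

48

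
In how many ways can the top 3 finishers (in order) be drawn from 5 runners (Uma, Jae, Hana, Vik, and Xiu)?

There are 5 choices for 1st place, 4 for 2nd, and 3 for 3rd.
That gives 5 × 4 × 3 = 60.

60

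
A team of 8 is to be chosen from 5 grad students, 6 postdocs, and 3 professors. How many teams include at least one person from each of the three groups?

2828

Unrestricted: C(14,8) = 3003 ways to pick any 8 of the 14.
Selections missing a whole group: no grad students → C(9,8) = 9; no postdocs → C(8,8) = 1; no professors → C(11,8) = 165.
Add back selections omitting two groups (i.e. drawn from a single group): C(5,8) + C(6,8) + C(3,8) = 0.
By inclusion–exclusion: 3003 − 175 + 0 = 2828.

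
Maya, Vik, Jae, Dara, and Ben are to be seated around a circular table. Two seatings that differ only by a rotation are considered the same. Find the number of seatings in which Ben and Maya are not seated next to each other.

Without the restriction there are (4)! = 24 seatings.
Seatings with Ben beside Maya: treat them as a block with 2 internal orders, giving 2 × (3)! = 12.
Subtracting, 24 − 12 = 12.

12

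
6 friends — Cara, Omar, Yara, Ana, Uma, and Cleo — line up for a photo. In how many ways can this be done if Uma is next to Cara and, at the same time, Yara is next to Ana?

96

Treat {Uma,Cara} as one block (2 orders) and {Yara,Ana} as another (2 orders).
That leaves 4 units to arrange: 2 × 2 × 4! = 4 × 24 = 96.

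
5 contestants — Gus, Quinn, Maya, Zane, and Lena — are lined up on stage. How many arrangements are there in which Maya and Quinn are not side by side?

There are 5! = 120 arrangements in all. If Maya and Quinn are adjacent, merging them into one block gives 2·(4)! = 48 arrangements.
Complementary counting: 120 − 48 = 72.

72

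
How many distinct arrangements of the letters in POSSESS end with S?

120

With the last slot taken by S, it remains to arrange the other 6 letters (POSESS).
Those 6 letters have S appearing 3 times, giving (6)!/(3!) = 120.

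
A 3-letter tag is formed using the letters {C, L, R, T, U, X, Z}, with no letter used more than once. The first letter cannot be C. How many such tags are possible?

180

The first letter has 7−1 = 6 choices (anything except C).
The remaining 2 letters are filled from the other 6 symbols without repetition: 6 × 5 = 30.
Total: 6 × 30 = 180.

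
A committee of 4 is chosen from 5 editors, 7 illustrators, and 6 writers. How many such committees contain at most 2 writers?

Split by how many writers are chosen (0 through 2).
Sum: C(6,0)·C(12,4) + C(6,1)·C(12,3) + C(6,2)·C(12,2) = 495 + 1320 + 990 = 2805.

2805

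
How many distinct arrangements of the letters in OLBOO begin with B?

4

With the first slot taken by B, it remains to arrange the other 4 letters (OLOO).
Those 4 letters have O appearing 3 times, giving (4)!/(3!) = 4.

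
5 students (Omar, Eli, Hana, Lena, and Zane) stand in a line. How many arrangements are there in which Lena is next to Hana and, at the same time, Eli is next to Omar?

Treat {Lena,Hana} as one block (2 orders) and {Eli,Omar} as another (2 orders).
That leaves 3 units to arrange: 2 × 2 × 3! = 4 × 6 = 24.

24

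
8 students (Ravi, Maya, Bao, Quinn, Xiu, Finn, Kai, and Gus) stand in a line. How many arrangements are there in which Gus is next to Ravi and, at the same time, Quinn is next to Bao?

2880

Treat {Gus,Ravi} as one block (2 orders) and {Quinn,Bao} as another (2 orders).
That leaves 6 units to arrange: 2 × 2 × 6! = 4 × 720 = 2880.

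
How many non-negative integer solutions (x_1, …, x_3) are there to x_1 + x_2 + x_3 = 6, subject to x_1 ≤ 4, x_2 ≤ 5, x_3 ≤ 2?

14

Without the upper bounds there are C(8,2) = 28 ways to split 6 among 3 variables.
Subtract solutions that violate a single cap (substitute x_i' = x_i − (cap_i+1)): x_1 ≥ 5 gives C(3,2) = 3; x_2 ≥ 6 gives C(2,2) = 1; x_3 ≥ 3 gives C(5,2) = 10. Together 14.
No two caps can be exceeded simultaneously, so the pair terms are all 0.
By inclusion–exclusion the count is 28 − 14 + 0 = 14.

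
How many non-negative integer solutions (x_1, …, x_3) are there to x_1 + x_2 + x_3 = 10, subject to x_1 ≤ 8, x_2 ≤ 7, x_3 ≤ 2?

Ignoring the caps, the number of non-negative solutions to x_1+…+x_3 = 10 is C(12,2) = 66.
Subtract solutions that violate a single cap (substitute x_i' = x_i − (cap_i+1)): x_1 ≥ 9 gives C(3,2) = 3; x_2 ≥ 8 gives C(4,2) = 6; x_3 ≥ 3 gives C(9,2) = 36. Together 45.
No two caps can be exceeded simultaneously, so the pair terms are all 0.
By inclusion–exclusion the count is 66 − 45 + 0 = 21.

21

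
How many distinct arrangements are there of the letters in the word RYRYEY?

Letter multiplicities in RYRYEY: E×1, R×2, Y×3.
The number of distinct arrangements is 6!/(3!·2!) = 720/12 = 60.

60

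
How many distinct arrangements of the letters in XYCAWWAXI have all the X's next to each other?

Treat the 2 copies of X as a single block. The multiset to arrange is then {XX, A, A, C, I, W, W, Y}, 8 items in all.
That gives (8)!/(2!·2!) = 10080 arrangements.

10080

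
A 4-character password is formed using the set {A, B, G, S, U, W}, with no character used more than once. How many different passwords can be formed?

360

This is a permutation of 4 out of 6: P(6,4) = 6!/2!.
That product is 6 × 5 × 4 × 3 = 360.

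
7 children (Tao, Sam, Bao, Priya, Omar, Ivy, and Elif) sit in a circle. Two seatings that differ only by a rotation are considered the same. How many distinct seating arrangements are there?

720

Seat Tao anywhere (absorbing the rotational symmetry), then permute the other 6: (6)! = 720.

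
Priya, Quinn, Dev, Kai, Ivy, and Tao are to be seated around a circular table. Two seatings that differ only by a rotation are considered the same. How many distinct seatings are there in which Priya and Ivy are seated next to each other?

48

Treat {Priya, Ivy} as one unit (2 internal orders) and seat the resulting 5 units around the table: (4)! circular arrangements.
So 2 × (4)! = 2 × 24 = 48.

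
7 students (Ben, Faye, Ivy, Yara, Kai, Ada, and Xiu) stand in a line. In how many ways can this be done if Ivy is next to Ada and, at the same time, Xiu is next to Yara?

Treat {Ivy,Ada} as one block (2 orders) and {Xiu,Yara} as another (2 orders).
That leaves 5 units to arrange: 2 × 2 × 5! = 4 × 120 = 480.

480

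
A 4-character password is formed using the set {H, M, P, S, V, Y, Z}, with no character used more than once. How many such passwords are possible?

With no repetition, fill the 4 characters in order: 7 choices, then 6, down to 4.
That product is 7 × 6 × 5 × 4 = 840.

840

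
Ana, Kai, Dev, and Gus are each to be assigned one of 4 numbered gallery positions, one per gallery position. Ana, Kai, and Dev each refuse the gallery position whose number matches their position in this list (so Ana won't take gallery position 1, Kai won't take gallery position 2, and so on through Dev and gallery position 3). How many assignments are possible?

Let Aᵢ (for i ∈ {1, 2, 3}) be the placements that put person i in their forbidden gallery position. Any j of these fix j positions, leaving (4−j)! ways to fill the rest, and there are C(3,j) ways to pick which j.
By inclusion–exclusion, the number of valid placements is Σ_{j=0}^{3} (−1)^j C(3,j)·(4−j)!.
Computing: 24 − 18 + 6 − 1 = 11.

11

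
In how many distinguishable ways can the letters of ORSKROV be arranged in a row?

1260

ORSKROV has 7 letters with O appearing twice and R appearing twice.
So there are 7! / (2!·2!) = 1260 distinguishable arrangements.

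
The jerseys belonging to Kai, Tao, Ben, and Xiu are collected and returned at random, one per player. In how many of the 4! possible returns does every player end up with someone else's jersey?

9

Count assignments avoiding every fixed point. For any j of the 4 players fixed to their old jersey, the other 4−j can be arranged in (4−j)! ways.
By inclusion–exclusion this is Σ_{j=0}^{4} (−1)^j C(4,j)·(4−j)!.
Computing: 24 − 24 + 12 − 4 + 1 = 9.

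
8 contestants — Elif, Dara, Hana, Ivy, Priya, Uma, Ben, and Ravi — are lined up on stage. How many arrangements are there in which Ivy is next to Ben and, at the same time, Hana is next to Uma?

2880

Treat {Ivy,Ben} as one block (2 orders) and {Hana,Uma} as another (2 orders).
That leaves 6 units to arrange: 2 × 2 × 6! = 4 × 720 = 2880.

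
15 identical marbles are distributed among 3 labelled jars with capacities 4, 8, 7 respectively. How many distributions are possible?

By stars and bars, unrestricted non-negative solutions to x_1+…+x_3 = 15 number C(15+2,2) = 136.
Subtract solutions that violate a single cap (substitute x_i' = x_i − (cap_i+1)): x_1 ≥ 5 gives C(12,2) = 66; x_2 ≥ 9 gives C(8,2) = 28; x_3 ≥ 8 gives C(9,2) = 36. Together 130.
Add back pairs where two caps are both exceeded: 3 + 6 + 0 = 9.
By inclusion–exclusion the count is 136 − 130 + 9 = 15.

15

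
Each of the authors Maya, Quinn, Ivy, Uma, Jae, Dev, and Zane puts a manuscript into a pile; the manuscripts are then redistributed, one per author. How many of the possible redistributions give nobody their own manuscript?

1854

This is the derangement count D_7: permutations of 7 items with no fixed point.
By inclusion–exclusion this is Σ_{j=0}^{7} (−1)^j C(7,j)·(7−j)!.
Computing: 5040 − 5040 + 2520 − 840 + 210 − 42 + 7 − 1 = 1854.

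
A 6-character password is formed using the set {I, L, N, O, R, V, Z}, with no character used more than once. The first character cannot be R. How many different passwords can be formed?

4320

The first character has 7−1 = 6 choices (anything except R).
The remaining 5 characters are filled from the other 6 symbols without repetition: 6 × 5 × 4 × 3 × 2 = 720.
Total: 6 × 720 = 4320.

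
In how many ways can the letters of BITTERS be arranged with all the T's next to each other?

Treat the 2 copies of T as a single block. The multiset to arrange is then {TT, B, E, I, R, S}, 6 items in all.
All 6 items are distinct, so there are (6)! = 720 arrangements.

720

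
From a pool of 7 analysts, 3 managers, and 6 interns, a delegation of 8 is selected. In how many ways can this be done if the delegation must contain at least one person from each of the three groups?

11529

Unrestricted: C(16,8) = 12870 ways to pick any 8 of the 16.
Selections missing a whole group: no analysts → C(9,8) = 9; no managers → C(13,8) = 1287; no interns → C(10,8) = 45.
Add back selections omitting two groups (i.e. drawn from a single group): C(7,8) + C(3,8) + C(6,8) = 0.
By inclusion–exclusion: 12870 − 1341 + 0 = 11529.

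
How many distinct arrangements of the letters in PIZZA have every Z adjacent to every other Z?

Treat the 2 copies of Z as a single block. The multiset to arrange is then {ZZ, A, I, P}, 4 items in all.
All 4 items are distinct, so there are (4)! = 24 arrangements.

24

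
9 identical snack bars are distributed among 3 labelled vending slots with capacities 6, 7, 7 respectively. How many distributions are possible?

43

By stars and bars, unrestricted non-negative solutions to x_1+…+x_3 = 9 number C(9+2,2) = 55.
Subtract solutions that violate a single cap (substitute x_i' = x_i − (cap_i+1)): x_1 ≥ 7 gives C(4,2) = 6; x_2 ≥ 8 gives C(3,2) = 3; x_3 ≥ 8 gives C(3,2) = 3. Together 12.
No two caps can be exceeded simultaneously, so the pair terms are all 0.
By inclusion–exclusion the count is 55 − 12 + 0 = 43.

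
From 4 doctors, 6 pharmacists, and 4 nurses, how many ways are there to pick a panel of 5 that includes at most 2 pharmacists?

Split by how many pharmacists are chosen (0 through 2).
Sum: C(6,0)·C(8,5) + C(6,1)·C(8,4) + C(6,2)·C(8,3) = 56 + 420 + 840 = 1316.

1316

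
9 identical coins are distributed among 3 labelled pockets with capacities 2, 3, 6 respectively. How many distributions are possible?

6

Ignoring the caps, the number of non-negative solutions to x_1+…+x_3 = 9 is C(11,2) = 55.
Subtract solutions that violate a single cap (substitute x_i' = x_i − (cap_i+1)): x_1 ≥ 3 gives C(8,2) = 28; x_2 ≥ 4 gives C(7,2) = 21; x_3 ≥ 7 gives C(4,2) = 6. Together 55.
Add back pairs where two caps are both exceeded: 6 + 0 + 0 = 6.
By inclusion–exclusion the count is 55 − 55 + 6 = 6.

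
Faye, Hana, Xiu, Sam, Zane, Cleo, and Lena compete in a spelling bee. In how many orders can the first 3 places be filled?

210

There are 7 choices for 1st place, 6 for 2nd, and 5 for 3rd.
That gives 7 × 6 × 5 = 210.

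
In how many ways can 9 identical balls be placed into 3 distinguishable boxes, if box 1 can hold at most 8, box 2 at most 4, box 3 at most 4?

24

Without the upper bounds there are C(11,2) = 55 ways to split 9 among 3 boxes.
Subtract solutions that violate a single cap (substitute x_i' = x_i − (cap_i+1)): x_1 ≥ 9 gives C(2,2) = 1; x_2 ≥ 5 gives C(6,2) = 15; x_3 ≥ 5 gives C(6,2) = 15. Together 31.
No two caps can be exceeded simultaneously, so the pair terms are all 0.
By inclusion–exclusion the count is 55 − 31 + 0 = 24.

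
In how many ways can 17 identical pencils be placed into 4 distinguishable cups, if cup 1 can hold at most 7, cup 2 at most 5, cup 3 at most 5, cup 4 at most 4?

35

Without the upper bounds there are C(20,3) = 1140 ways to split 17 among 4 cups.
Subtract solutions that violate a single cap (substitute x_i' = x_i − (cap_i+1)): x_1 ≥ 8 gives C(12,3) = 220; x_2 ≥ 6 gives C(14,3) = 364; x_3 ≥ 6 gives C(14,3) = 364; x_4 ≥ 5 gives C(15,3) = 455. Together 1403.
Add back pairs where two caps are both exceeded: 20 + 20 + 35 + 56 + 84 + 84 = 299.
Subtract triples: 0 + 0 + 0 + 1 = 1.
By inclusion–exclusion the count is 1140 − 1403 + 299 − 1 = 35.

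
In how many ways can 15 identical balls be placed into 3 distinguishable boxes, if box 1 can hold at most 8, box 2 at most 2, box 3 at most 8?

By stars and bars, unrestricted non-negative solutions to x_1+…+x_3 = 15 number C(15+2,2) = 136.
Subtract solutions that violate a single cap (substitute x_i' = x_i − (cap_i+1)): x_1 ≥ 9 gives C(8,2) = 28; x_2 ≥ 3 gives C(14,2) = 91; x_3 ≥ 9 gives C(8,2) = 28. Together 147.
Add back pairs where two caps are both exceeded: 10 + 0 + 10 = 20.
By inclusion–exclusion the count is 136 − 147 + 20 = 9.

9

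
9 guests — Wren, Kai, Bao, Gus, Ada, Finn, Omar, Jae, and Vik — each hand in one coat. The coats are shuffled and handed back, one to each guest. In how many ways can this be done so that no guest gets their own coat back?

133496

Count assignments avoiding every fixed point. For any j of the 9 guests fixed to their own coat, the other 9−j can be arranged in (9−j)! ways.
By inclusion–exclusion this is Σ_{j=0}^{9} (−1)^j C(9,j)·(9−j)!.
Computing: 362880 − 362880 + 181440 − 60480 + 15120 − 3024 + 504 − 72 + 9 − 1 = 133496.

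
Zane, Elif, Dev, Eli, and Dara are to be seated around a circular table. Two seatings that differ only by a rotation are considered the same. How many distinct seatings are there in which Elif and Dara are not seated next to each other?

12

All circular seatings of 5 people number (4)! = 24.
Seatings with Elif beside Dara: treat them as a block with 2 internal orders, giving 2 × (3)! = 12.
Subtracting, 24 − 12 = 12.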